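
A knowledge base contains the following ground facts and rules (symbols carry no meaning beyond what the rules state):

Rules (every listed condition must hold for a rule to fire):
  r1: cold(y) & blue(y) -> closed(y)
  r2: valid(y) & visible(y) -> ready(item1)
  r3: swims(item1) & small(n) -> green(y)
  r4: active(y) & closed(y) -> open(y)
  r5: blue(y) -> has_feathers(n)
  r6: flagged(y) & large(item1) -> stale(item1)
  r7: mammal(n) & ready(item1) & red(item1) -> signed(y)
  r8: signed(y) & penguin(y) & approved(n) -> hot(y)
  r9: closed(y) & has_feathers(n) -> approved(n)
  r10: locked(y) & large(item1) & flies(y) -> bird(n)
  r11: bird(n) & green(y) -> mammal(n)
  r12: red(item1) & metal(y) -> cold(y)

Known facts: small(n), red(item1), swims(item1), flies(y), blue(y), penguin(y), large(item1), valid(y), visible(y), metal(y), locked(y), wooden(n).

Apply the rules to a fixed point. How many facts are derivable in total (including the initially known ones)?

22

[1] r2 [valid(y) & visible(y) -> ready(item1)]; r3 [swims(item1) & small(n) -> green(y)]; r5 [blue(y) -> has_feathers(n)]; r10 [locked(y) & large(item1) & flies(y) -> bird(n)]; r12 [red(item1) & metal(y) -> cold(y)]. ⇒ new: ready(item1), green(y), has_feathers(n), bird(n), cold(y).
[2] r1 [cold(y) & blue(y) -> closed(y)]; r11 [bird(n) & green(y) -> mammal(n)]. ⇒ new: closed(y), mammal(n).
[3] r7 [mammal(n) & ready(item1) & red(item1) -> signed(y)]; r9 [closed(y) & has_feathers(n) -> approved(n)]. ⇒ new: signed(y), approved(n).
[4] r8 [signed(y) & penguin(y) & approved(n) -> hot(y)]. ⇒ new: hot(y).
Closure: {approved(n), bird(n), blue(y), closed(y), cold(y), flies(y), green(y), has_feathers(n), hot(y), large(item1), locked(y), mammal(n), metal(y), penguin(y), ready(item1), red(item1), signed(y), small(n), swims(item1), valid(y), visible(y), wooden(n)} — 22 facts.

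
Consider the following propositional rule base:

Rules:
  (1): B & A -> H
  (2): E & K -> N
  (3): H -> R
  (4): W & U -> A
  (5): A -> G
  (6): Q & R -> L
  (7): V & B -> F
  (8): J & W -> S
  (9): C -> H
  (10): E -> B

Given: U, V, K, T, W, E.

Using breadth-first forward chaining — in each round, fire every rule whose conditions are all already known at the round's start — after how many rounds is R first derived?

3

Round 1 fires (2), (4), (10), giving N, A, B.
Round 2 fires (1), (5), (7), giving H, G, F.
Round 3 fires (3), giving R.
R first appears in round 3.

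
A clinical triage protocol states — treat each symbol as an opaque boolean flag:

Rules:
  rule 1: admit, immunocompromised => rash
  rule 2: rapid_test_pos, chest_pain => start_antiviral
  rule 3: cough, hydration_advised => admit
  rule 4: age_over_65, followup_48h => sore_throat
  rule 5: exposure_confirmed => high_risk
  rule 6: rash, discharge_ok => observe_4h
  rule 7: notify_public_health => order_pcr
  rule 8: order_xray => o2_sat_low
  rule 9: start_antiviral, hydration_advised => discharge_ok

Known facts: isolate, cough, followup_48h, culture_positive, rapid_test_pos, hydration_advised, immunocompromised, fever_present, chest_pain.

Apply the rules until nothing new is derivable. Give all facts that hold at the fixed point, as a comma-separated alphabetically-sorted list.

admit, chest_pain, cough, culture_positive, discharge_ok, fever_present, followup_48h, hydration_advised, immunocompromised, isolate, observe_4h, rapid_test_pos, rash, start_antiviral

Round 1: rule 2 [rapid_test_pos, chest_pain => start_antiviral]; rule 3 [cough, hydration_advised => admit]. Adds start_antiviral, admit.
Round 2: rule 1 [admit, immunocompromised => rash]; rule 9 [start_antiviral, hydration_advised => discharge_ok]. Adds rash, discharge_ok.
Round 3: rule 6 [rash, discharge_ok => observe_4h]. Adds observe_4h.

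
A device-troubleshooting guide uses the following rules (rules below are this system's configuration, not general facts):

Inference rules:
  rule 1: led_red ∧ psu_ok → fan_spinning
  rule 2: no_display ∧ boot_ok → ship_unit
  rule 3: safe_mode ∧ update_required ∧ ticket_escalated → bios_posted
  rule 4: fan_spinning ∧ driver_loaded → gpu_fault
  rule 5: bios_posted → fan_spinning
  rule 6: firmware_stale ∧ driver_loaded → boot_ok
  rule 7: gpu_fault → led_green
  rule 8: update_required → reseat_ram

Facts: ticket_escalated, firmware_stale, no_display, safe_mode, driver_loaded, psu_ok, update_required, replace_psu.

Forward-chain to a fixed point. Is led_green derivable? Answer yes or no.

yes

Round 1 fires rule 3, rule 6, rule 8, giving bios_posted, boot_ok, reseat_ram.
Round 2 fires rule 2, rule 5, giving ship_unit, fan_spinning.
Round 3 fires rule 4, giving gpu_fault.
Round 4 fires rule 7, giving led_green.
led_green appears in round 4, so it is derivable.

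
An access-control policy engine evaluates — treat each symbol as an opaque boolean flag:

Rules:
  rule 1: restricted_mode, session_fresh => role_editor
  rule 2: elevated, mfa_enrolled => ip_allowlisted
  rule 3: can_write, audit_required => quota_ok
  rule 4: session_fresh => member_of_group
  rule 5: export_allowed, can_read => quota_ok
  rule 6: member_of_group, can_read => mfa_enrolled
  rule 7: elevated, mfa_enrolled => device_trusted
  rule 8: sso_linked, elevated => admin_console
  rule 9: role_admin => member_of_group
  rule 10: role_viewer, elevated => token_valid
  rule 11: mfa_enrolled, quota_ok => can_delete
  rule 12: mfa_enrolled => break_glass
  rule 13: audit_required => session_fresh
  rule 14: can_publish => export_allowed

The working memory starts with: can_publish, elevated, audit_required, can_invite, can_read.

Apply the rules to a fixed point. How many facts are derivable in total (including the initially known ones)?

Round 1: rule 13 [audit_required => session_fresh]; rule 14 [can_publish => export_allowed]. Adds session_fresh, export_allowed.
Round 2: rule 4 [session_fresh => member_of_group]; rule 5 [export_allowed, can_read => quota_ok]. Adds member_of_group, quota_ok.
Round 3: rule 6 [member_of_group, can_read => mfa_enrolled]. Adds mfa_enrolled.
Round 4: rule 2 [elevated, mfa_enrolled => ip_allowlisted]; rule 7 [elevated, mfa_enrolled => device_trusted]; rule 11 [mfa_enrolled, quota_ok => can_delete]; rule 12 [mfa_enrolled => break_glass]. Adds ip_allowlisted, device_trusted, can_delete, break_glass.
Closure: {audit_required, break_glass, can_delete, can_invite, can_publish, can_read, device_trusted, elevated, export_allowed, ip_allowlisted, member_of_group, mfa_enrolled, quota_ok, session_fresh} — 14 facts.

14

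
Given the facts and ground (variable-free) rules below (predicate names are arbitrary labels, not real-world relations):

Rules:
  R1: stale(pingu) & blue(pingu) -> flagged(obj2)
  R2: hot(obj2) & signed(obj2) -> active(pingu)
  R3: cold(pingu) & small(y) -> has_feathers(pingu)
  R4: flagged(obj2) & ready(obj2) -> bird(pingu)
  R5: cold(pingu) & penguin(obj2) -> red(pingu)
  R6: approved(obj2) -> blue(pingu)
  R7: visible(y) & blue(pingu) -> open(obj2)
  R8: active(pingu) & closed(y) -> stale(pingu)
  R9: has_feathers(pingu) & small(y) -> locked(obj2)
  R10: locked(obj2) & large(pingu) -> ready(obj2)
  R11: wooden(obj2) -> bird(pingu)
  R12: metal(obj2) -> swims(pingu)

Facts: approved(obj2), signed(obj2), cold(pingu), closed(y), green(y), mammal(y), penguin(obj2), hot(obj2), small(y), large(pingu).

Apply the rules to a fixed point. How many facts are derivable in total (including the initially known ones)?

Round 1 — R2, R3, R5, R6, derive active(pingu), has_feathers(pingu), red(pingu), blue(pingu).
Round 2 — R8, R9, derive stale(pingu), locked(obj2).
Round 3 — R1, R10, derive flagged(obj2), ready(obj2).
Round 4 — R4, derive bird(pingu).
Closure: {active(pingu), approved(obj2), bird(pingu), blue(pingu), closed(y), cold(pingu), flagged(obj2), green(y), has_feathers(pingu), hot(obj2), large(pingu), locked(obj2), mammal(y), penguin(obj2), ready(obj2), red(pingu), signed(obj2), small(y), stale(pingu)} — 19 facts.

19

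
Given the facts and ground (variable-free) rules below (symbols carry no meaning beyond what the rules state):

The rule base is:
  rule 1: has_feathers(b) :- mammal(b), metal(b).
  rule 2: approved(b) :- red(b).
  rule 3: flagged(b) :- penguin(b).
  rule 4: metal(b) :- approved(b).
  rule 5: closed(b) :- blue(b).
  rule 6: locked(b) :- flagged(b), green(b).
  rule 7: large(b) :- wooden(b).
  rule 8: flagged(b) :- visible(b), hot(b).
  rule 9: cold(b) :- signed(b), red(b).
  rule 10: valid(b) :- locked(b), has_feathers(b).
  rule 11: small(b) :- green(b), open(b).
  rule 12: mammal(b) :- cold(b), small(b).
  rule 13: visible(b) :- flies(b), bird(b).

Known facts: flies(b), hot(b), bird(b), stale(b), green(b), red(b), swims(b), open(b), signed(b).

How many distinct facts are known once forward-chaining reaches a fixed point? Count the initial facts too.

19

[1] rule 2 [approved(b) :- red(b).]; rule 9 [cold(b) :- signed(b), red(b).]; rule 11 [small(b) :- green(b), open(b).]; rule 13 [visible(b) :- flies(b), bird(b).]. ⇒ new: approved(b), cold(b), small(b), visible(b).
[2] rule 4 [metal(b) :- approved(b).]; rule 8 [flagged(b) :- visible(b), hot(b).]; rule 12 [mammal(b) :- cold(b), small(b).]. ⇒ new: metal(b), flagged(b), mammal(b).
[3] rule 1 [has_feathers(b) :- mammal(b), metal(b).]; rule 6 [locked(b) :- flagged(b), green(b).]. ⇒ new: has_feathers(b), locked(b).
[4] rule 10 [valid(b) :- locked(b), has_feathers(b).]. ⇒ new: valid(b).
Closure: {approved(b), bird(b), cold(b), flagged(b), flies(b), green(b), has_feathers(b), hot(b), locked(b), mammal(b), metal(b), open(b), red(b), signed(b), small(b), stale(b), swims(b), valid(b), visible(b)} — 19 facts.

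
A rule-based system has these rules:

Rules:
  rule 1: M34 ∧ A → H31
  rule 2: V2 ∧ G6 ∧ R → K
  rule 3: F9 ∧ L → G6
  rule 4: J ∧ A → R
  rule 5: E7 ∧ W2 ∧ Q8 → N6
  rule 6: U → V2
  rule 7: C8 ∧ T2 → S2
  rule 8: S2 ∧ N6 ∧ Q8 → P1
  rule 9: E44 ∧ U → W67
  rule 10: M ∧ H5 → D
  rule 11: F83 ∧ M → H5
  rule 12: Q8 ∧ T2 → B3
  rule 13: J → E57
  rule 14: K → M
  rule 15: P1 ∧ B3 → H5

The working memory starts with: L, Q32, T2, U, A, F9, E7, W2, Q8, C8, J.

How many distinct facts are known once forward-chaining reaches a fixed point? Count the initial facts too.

[1] rule 3 [F9 ∧ L → G6]; rule 4 [J ∧ A → R]; rule 5 [E7 ∧ W2 ∧ Q8 → N6]; rule 6 [U → V2]; rule 7 [C8 ∧ T2 → S2]; rule 12 [Q8 ∧ T2 → B3]; rule 13 [J → E57]. ⇒ new: G6, R, N6, V2, S2, B3, E57.
[2] rule 2 [V2 ∧ G6 ∧ R → K]; rule 8 [S2 ∧ N6 ∧ Q8 → P1]. ⇒ new: K, P1.
[3] rule 14 [K → M]; rule 15 [P1 ∧ B3 → H5]. ⇒ new: M, H5.
[4] rule 10 [M ∧ H5 → D]. ⇒ new: D.
Closure: {A, B3, C8, D, E57, E7, F9, G6, H5, J, K, L, M, N6, P1, Q32, Q8, R, S2, T2, U, V2, W2} — 23 facts.

23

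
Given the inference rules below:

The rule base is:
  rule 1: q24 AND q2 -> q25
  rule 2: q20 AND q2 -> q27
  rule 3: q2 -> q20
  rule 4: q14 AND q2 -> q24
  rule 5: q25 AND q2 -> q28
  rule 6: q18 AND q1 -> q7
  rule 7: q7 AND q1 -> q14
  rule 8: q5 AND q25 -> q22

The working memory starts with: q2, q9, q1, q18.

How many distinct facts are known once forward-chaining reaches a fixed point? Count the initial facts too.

11

Round 1 — rule 3, rule 6, derive q20, q7.
Round 2 — rule 2, rule 7, derive q27, q14.
Round 3 — rule 4, derive q24.
Round 4 — rule 1, derive q25.
Round 5 — rule 5, derive q28.
Closure: {q1, q14, q18, q2, q20, q24, q25, q27, q28, q7, q9} — 11 facts.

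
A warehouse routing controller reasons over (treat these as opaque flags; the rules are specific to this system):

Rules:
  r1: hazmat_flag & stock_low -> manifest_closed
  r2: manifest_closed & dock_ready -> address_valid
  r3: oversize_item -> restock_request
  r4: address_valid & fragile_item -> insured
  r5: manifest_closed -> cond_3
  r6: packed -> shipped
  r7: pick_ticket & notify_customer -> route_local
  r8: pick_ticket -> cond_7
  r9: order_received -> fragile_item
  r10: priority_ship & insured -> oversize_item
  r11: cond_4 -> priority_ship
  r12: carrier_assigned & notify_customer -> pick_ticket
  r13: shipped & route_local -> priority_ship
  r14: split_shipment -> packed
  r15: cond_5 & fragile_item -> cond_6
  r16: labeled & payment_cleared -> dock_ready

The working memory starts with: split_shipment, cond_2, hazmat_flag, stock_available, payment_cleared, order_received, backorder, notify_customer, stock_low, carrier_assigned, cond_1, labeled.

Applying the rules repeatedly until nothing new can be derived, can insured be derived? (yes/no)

yes

[1] r1 [hazmat_flag & stock_low -> manifest_closed]; r9 [order_received -> fragile_item]; r12 [carrier_assigned & notify_customer -> pick_ticket]; r14 [split_shipment -> packed]; r16 [labeled & payment_cleared -> dock_ready]. ⇒ new: manifest_closed, fragile_item, pick_ticket, packed, dock_ready.
[2] r2 [manifest_closed & dock_ready -> address_valid]; r5 [manifest_closed -> cond_3]; r6 [packed -> shipped]; r7 [pick_ticket & notify_customer -> route_local]; r8 [pick_ticket -> cond_7]. ⇒ new: address_valid, cond_3, shipped, route_local, cond_7.
[3] r4 [address_valid & fragile_item -> insured]; r13 [shipped & route_local -> priority_ship]. ⇒ new: insured, priority_ship.
[4] r10 [priority_ship & insured -> oversize_item]. ⇒ new: oversize_item.
[5] r3 [oversize_item -> restock_request]. ⇒ new: restock_request.
insured appears in round 3, so it is derivable.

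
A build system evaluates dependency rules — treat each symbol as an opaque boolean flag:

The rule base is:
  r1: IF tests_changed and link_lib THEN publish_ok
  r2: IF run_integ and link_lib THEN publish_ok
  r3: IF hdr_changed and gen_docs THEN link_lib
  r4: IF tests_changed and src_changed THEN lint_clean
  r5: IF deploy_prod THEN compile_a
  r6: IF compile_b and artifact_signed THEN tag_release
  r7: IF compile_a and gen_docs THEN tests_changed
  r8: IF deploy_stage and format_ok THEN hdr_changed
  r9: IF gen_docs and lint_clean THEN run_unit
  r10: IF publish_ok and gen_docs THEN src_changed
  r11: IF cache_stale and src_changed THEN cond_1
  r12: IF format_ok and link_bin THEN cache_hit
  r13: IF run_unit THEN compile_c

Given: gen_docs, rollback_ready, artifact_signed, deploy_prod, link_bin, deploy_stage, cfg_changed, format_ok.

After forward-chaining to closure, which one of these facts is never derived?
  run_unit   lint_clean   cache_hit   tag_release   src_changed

[1] r5 [IF deploy_prod THEN compile_a]; r8 [IF deploy_stage and format_ok THEN hdr_changed]; r12 [IF format_ok and link_bin THEN cache_hit]. ⇒ new: compile_a, hdr_changed, cache_hit.
[2] r3 [IF hdr_changed and gen_docs THEN link_lib]; r7 [IF compile_a and gen_docs THEN tests_changed]. ⇒ new: link_lib, tests_changed.
[3] r1 [IF tests_changed and link_lib THEN publish_ok]. ⇒ new: publish_ok.
[4] r10 [IF publish_ok and gen_docs THEN src_changed]. ⇒ new: src_changed.
[5] r4 [IF tests_changed and src_changed THEN lint_clean]. ⇒ new: lint_clean.
[6] r9 [IF gen_docs and lint_clean THEN run_unit]. ⇒ new: run_unit.
[7] r13 [IF run_unit THEN compile_c]. ⇒ new: compile_c.
Derived: run_unit (round 6), cache_hit (round 1), src_changed (round 4), lint_clean (round 5). tag_release never appears in any round.

tag_release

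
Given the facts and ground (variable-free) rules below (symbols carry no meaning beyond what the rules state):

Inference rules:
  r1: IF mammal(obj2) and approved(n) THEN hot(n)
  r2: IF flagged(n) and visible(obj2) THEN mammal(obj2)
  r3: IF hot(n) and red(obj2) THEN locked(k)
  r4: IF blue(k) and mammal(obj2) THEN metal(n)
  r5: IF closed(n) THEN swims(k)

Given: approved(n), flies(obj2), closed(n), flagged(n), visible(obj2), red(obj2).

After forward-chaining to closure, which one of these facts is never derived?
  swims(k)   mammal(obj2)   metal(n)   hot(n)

metal(n)

[1] r2 [IF flagged(n) and visible(obj2) THEN mammal(obj2)]; r5 [IF closed(n) THEN swims(k)]. ⇒ new: mammal(obj2), swims(k).
[2] r1 [IF mammal(obj2) and approved(n) THEN hot(n)]. ⇒ new: hot(n).
[3] r3 [IF hot(n) and red(obj2) THEN locked(k)]. ⇒ new: locked(k).
Derived: hot(n) (round 2), swims(k) (round 1), mammal(obj2) (round 1). metal(n) never appears in any round.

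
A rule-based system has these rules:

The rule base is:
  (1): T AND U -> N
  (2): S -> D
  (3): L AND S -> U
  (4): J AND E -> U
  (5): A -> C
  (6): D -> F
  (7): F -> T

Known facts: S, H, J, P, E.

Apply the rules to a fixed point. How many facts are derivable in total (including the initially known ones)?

[1] (2) [S -> D]; (4) [J AND E -> U]. ⇒ new: D, U.
[2] (6) [D -> F]. ⇒ new: F.
[3] (7) [F -> T]. ⇒ new: T.
[4] (1) [T AND U -> N]. ⇒ new: N.
Closure: {D, E, F, H, J, N, P, S, T, U} — 10 facts.

10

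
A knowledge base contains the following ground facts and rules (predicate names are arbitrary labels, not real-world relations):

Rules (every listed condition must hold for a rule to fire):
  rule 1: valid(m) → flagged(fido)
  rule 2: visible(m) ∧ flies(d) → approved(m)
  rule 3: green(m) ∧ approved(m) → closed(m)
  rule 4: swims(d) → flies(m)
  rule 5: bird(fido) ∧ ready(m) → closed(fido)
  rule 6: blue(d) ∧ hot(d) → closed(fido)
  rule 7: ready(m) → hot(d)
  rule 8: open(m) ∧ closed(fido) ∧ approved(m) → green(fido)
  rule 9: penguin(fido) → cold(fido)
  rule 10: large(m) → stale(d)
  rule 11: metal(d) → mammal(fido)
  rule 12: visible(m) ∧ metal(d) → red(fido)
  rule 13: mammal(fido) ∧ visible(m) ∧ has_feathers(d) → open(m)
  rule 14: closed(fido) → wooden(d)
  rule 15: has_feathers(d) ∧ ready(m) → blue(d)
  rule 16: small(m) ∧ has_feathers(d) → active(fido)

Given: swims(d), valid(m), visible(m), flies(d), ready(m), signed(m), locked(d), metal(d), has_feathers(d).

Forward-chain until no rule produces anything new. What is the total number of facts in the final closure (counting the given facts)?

20

Round 1: rule 1 [valid(m) → flagged(fido)]; rule 2 [visible(m) ∧ flies(d) → approved(m)]; rule 4 [swims(d) → flies(m)]; rule 7 [ready(m) → hot(d)]; rule 11 [metal(d) → mammal(fido)]; rule 12 [visible(m) ∧ metal(d) → red(fido)]; rule 15 [has_feathers(d) ∧ ready(m) → blue(d)]. Adds flagged(fido), approved(m), flies(m), hot(d), mammal(fido), red(fido), blue(d).
Round 2: rule 6 [blue(d) ∧ hot(d) → closed(fido)]; rule 13 [mammal(fido) ∧ visible(m) ∧ has_feathers(d) → open(m)]. Adds closed(fido), open(m).
Round 3: rule 8 [open(m) ∧ closed(fido) ∧ approved(m) → green(fido)]; rule 14 [closed(fido) → wooden(d)]. Adds green(fido), wooden(d).
Closure: {approved(m), blue(d), closed(fido), flagged(fido), flies(d), flies(m), green(fido), has_feathers(d), hot(d), locked(d), mammal(fido), metal(d), open(m), ready(m), red(fido), signed(m), swims(d), valid(m), visible(m), wooden(d)} — 20 facts.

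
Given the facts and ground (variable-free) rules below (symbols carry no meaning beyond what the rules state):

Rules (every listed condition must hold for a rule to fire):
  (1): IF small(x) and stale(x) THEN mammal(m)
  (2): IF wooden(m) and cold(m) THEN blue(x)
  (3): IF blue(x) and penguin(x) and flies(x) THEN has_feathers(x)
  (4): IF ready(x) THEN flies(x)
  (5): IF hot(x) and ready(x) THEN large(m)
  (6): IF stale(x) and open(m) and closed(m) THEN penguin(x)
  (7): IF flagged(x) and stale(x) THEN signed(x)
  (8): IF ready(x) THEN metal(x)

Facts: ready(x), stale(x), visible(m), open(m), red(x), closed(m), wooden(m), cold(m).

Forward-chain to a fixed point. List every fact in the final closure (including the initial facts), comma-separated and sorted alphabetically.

[1] (2) [IF wooden(m) and cold(m) THEN blue(x)]; (4) [IF ready(x) THEN flies(x)]; (6) [IF stale(x) and open(m) and closed(m) THEN penguin(x)]; (8) [IF ready(x) THEN metal(x)]. ⇒ new: blue(x), flies(x), penguin(x), metal(x).
[2] (3) [IF blue(x) and penguin(x) and flies(x) THEN has_feathers(x)]. ⇒ new: has_feathers(x).

blue(x), closed(m), cold(m), flies(x), has_feathers(x), metal(x), open(m), penguin(x), ready(x), red(x), stale(x), visible(m), wooden(m)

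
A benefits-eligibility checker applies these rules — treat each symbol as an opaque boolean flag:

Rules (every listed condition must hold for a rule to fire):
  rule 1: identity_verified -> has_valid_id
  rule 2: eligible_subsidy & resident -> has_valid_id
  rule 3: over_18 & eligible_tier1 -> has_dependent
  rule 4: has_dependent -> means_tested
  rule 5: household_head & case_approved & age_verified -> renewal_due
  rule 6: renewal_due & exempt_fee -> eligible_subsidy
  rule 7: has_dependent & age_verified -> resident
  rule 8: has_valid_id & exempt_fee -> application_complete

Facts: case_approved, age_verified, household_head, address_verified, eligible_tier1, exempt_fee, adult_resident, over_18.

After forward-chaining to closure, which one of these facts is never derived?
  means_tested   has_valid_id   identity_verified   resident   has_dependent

identity_verified

Round 1 — rule 3, rule 5, derive has_dependent, renewal_due.
Round 2 — rule 4, rule 6, rule 7, derive means_tested, eligible_subsidy, resident.
Round 3 — rule 2, derive has_valid_id.
Round 4 — rule 8, derive application_complete.
Derived: resident (round 2), has_valid_id (round 3), means_tested (round 2), has_dependent (round 1). identity_verified never appears in any round.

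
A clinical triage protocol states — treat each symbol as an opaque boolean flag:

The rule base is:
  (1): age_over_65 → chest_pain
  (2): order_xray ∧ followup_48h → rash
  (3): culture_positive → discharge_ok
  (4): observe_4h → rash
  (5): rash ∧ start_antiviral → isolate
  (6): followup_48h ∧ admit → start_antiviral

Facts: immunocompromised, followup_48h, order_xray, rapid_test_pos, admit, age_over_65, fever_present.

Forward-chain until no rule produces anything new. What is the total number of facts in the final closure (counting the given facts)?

11

[1] (1) [age_over_65 → chest_pain]; (2) [order_xray ∧ followup_48h → rash]; (6) [followup_48h ∧ admit → start_antiviral]. ⇒ new: chest_pain, rash, start_antiviral.
[2] (5) [rash ∧ start_antiviral → isolate]. ⇒ new: isolate.
Closure: {admit, age_over_65, chest_pain, fever_present, followup_48h, immunocompromised, isolate, order_xray, rapid_test_pos, rash, start_antiviral} — 11 facts.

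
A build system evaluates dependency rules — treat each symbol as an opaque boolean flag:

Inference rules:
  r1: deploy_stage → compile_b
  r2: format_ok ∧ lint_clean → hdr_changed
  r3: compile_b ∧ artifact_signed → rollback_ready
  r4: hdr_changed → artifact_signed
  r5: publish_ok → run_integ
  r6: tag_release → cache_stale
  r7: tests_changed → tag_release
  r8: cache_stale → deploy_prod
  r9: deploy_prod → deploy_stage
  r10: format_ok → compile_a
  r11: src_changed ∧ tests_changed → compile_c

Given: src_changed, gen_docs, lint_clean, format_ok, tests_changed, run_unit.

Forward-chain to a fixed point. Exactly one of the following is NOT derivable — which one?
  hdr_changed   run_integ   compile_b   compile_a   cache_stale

Round 1 — r2, r7, r10, r11, derive hdr_changed, tag_release, compile_a, compile_c.
Round 2 — r4, r6, derive artifact_signed, cache_stale.
Round 3 — r8, derive deploy_prod.
Round 4 — r9, derive deploy_stage.
Round 5 — r1, derive compile_b.
Round 6 — r3, derive rollback_ready.
Derived: compile_b (round 5), hdr_changed (round 1), cache_stale (round 2), compile_a (round 1). run_integ never appears in any round.

run_integ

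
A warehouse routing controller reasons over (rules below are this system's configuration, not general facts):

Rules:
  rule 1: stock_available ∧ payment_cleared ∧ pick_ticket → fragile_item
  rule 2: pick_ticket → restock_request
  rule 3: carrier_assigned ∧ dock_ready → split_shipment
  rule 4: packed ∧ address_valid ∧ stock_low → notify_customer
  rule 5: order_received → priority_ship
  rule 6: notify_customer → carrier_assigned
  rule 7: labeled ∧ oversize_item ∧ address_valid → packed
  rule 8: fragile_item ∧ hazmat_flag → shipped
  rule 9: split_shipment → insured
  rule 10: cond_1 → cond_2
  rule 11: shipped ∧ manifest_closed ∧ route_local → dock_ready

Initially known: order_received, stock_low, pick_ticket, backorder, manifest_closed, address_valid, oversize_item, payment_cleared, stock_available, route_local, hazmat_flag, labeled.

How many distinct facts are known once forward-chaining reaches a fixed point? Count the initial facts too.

[1] rule 1 [stock_available ∧ payment_cleared ∧ pick_ticket → fragile_item]; rule 2 [pick_ticket → restock_request]; rule 5 [order_received → priority_ship]; rule 7 [labeled ∧ oversize_item ∧ address_valid → packed]. ⇒ new: fragile_item, restock_request, priority_ship, packed.
[2] rule 4 [packed ∧ address_valid ∧ stock_low → notify_customer]; rule 8 [fragile_item ∧ hazmat_flag → shipped]. ⇒ new: notify_customer, shipped.
[3] rule 6 [notify_customer → carrier_assigned]; rule 11 [shipped ∧ manifest_closed ∧ route_local → dock_ready]. ⇒ new: carrier_assigned, dock_ready.
[4] rule 3 [carrier_assigned ∧ dock_ready → split_shipment]. ⇒ new: split_shipment.
[5] rule 9 [split_shipment → insured]. ⇒ new: insured.
Closure: {address_valid, backorder, carrier_assigned, dock_ready, fragile_item, hazmat_flag, insured, labeled, manifest_closed, notify_customer, order_received, oversize_item, packed, payment_cleared, pick_ticket, priority_ship, restock_request, route_local, shipped, split_shipment, stock_available, stock_low} — 22 facts.

22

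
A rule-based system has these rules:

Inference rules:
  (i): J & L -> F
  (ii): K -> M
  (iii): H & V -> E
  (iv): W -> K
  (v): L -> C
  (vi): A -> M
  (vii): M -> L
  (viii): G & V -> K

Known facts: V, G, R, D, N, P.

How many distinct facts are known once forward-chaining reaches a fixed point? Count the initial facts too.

10

Round 1: (viii) [G & V -> K]. Adds K.
Round 2: (ii) [K -> M]. Adds M.
Round 3: (vii) [M -> L]. Adds L.
Round 4: (v) [L -> C]. Adds C.
Closure: {C, D, G, K, L, M, N, P, R, V} — 10 facts.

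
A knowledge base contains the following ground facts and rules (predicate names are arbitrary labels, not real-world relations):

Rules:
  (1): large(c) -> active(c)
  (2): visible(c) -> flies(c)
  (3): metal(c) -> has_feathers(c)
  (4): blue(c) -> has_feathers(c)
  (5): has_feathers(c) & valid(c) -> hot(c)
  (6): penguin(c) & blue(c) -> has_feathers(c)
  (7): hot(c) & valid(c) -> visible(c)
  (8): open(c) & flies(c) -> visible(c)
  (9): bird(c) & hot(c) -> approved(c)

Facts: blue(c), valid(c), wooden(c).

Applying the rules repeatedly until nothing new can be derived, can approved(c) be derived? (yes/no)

Round 1: (4) [blue(c) -> has_feathers(c)]. New: has_feathers(c).
Round 2: (5) [has_feathers(c) & valid(c) -> hot(c)]. New: hot(c).
Round 3: (7) [hot(c) & valid(c) -> visible(c)]. New: visible(c).
Round 4: (2) [visible(c) -> flies(c)]. New: flies(c).
Fixed point reached. approved(c) is concluded only by (9); (9) needs bird(c) (never derived).

no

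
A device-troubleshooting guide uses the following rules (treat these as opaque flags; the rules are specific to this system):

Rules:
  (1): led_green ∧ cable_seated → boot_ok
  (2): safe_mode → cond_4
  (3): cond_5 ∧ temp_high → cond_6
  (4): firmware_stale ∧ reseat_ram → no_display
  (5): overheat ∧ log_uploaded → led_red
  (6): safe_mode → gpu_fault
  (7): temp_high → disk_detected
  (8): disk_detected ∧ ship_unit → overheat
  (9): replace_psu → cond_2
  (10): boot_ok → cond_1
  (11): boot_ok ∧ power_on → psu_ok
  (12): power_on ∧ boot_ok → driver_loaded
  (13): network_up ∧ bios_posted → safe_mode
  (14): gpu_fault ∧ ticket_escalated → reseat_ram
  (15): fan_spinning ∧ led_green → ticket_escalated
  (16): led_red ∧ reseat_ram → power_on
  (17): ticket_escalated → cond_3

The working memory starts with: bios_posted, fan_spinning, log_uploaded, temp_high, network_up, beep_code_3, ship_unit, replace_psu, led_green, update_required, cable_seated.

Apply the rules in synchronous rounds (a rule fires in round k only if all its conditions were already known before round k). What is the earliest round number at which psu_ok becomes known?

Round 1 — (1), (7), (9), (13), (15), derive boot_ok, disk_detected, cond_2, safe_mode, ticket_escalated.
Round 2 — (2), (6), (8), (10), (17), derive cond_4, gpu_fault, overheat, cond_1, cond_3.
Round 3 — (5), (14), derive led_red, reseat_ram.
Round 4 — (16), derive power_on.
Round 5 — (11), (12), derive psu_ok, driver_loaded.
psu_ok first appears in round 5.

5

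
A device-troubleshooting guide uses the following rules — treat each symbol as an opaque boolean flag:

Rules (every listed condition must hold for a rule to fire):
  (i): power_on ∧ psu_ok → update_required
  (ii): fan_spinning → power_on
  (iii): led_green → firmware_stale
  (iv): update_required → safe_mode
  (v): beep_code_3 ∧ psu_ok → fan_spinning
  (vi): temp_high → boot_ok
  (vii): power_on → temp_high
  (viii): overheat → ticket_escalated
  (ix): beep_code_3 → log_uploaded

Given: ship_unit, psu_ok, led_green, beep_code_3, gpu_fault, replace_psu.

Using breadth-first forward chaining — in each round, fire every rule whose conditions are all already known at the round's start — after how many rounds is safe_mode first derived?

4

Round 1 fires (iii), (v), (ix), giving firmware_stale, fan_spinning, log_uploaded.
Round 2 fires (ii), giving power_on.
Round 3 fires (i), (vii), giving update_required, temp_high.
Round 4 fires (iv), (vi), giving safe_mode, boot_ok.
safe_mode first appears in round 4.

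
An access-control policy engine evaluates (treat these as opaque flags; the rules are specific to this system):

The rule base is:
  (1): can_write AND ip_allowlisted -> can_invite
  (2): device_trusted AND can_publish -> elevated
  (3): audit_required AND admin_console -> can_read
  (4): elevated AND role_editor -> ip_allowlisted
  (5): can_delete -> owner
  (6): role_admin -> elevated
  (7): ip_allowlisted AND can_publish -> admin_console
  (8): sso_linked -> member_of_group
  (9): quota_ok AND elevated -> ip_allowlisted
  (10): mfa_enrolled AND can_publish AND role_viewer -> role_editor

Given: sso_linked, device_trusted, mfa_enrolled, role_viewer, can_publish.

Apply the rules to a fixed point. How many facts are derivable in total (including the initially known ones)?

10

Round 1 fires (2), (8), (10), giving elevated, member_of_group, role_editor.
Round 2 fires (4), giving ip_allowlisted.
Round 3 fires (7), giving admin_console.
Closure: {admin_console, can_publish, device_trusted, elevated, ip_allowlisted, member_of_group, mfa_enrolled, role_editor, role_viewer, sso_linked} — 10 facts.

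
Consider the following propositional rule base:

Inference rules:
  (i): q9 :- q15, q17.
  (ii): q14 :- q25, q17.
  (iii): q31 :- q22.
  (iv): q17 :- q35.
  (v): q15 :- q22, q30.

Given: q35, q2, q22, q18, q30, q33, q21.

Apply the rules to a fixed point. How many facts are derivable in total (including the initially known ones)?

11

Round 1 fires (iii), (iv), (v), giving q31, q17, q15.
Round 2 fires (i), giving q9.
Closure: {q15, q17, q18, q2, q21, q22, q30, q31, q33, q35, q9} — 11 facts.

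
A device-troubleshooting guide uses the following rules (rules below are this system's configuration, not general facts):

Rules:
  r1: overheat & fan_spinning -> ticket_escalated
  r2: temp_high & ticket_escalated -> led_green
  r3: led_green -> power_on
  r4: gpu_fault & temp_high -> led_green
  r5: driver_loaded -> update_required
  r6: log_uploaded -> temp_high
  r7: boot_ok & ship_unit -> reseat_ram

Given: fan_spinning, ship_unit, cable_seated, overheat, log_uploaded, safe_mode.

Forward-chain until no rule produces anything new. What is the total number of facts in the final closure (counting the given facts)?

Round 1 — r1, r6, derive ticket_escalated, temp_high.
Round 2 — r2, derive led_green.
Round 3 — r3, derive power_on.
Closure: {cable_seated, fan_spinning, led_green, log_uploaded, overheat, power_on, safe_mode, ship_unit, temp_high, ticket_escalated} — 10 facts.

10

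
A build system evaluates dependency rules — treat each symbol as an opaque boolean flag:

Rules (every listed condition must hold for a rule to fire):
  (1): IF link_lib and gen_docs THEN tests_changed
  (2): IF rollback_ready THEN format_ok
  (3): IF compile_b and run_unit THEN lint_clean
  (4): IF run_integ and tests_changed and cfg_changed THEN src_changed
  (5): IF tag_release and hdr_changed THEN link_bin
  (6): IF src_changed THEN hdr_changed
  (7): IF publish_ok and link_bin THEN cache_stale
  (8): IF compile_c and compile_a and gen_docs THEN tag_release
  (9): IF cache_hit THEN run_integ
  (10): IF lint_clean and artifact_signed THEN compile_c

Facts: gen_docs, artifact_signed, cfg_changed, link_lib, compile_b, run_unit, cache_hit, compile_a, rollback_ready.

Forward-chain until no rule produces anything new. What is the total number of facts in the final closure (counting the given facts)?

18

Round 1: (1) [IF link_lib and gen_docs THEN tests_changed]; (2) [IF rollback_ready THEN format_ok]; (3) [IF compile_b and run_unit THEN lint_clean]; (9) [IF cache_hit THEN run_integ]. New: tests_changed, format_ok, lint_clean, run_integ.
Round 2: (4) [IF run_integ and tests_changed and cfg_changed THEN src_changed]; (10) [IF lint_clean and artifact_signed THEN compile_c]. New: src_changed, compile_c.
Round 3: (6) [IF src_changed THEN hdr_changed]; (8) [IF compile_c and compile_a and gen_docs THEN tag_release]. New: hdr_changed, tag_release.
Round 4: (5) [IF tag_release and hdr_changed THEN link_bin]. New: link_bin.
Closure: {artifact_signed, cache_hit, cfg_changed, compile_a, compile_b, compile_c, format_ok, gen_docs, hdr_changed, link_bin, link_lib, lint_clean, rollback_ready, run_integ, run_unit, src_changed, tag_release, tests_changed} — 18 facts.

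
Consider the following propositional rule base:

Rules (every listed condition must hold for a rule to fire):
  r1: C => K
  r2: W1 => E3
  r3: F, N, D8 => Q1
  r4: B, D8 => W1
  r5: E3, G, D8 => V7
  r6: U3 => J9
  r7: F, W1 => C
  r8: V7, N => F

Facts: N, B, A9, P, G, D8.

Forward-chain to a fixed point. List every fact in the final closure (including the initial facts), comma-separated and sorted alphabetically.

A9, B, C, D8, E3, F, G, K, N, P, Q1, V7, W1

Round 1 fires r4, giving W1.
Round 2 fires r2, giving E3.
Round 3 fires r5, giving V7.
Round 4 fires r8, giving F.
Round 5 fires r3, r7, giving Q1, C.
Round 6 fires r1, giving K.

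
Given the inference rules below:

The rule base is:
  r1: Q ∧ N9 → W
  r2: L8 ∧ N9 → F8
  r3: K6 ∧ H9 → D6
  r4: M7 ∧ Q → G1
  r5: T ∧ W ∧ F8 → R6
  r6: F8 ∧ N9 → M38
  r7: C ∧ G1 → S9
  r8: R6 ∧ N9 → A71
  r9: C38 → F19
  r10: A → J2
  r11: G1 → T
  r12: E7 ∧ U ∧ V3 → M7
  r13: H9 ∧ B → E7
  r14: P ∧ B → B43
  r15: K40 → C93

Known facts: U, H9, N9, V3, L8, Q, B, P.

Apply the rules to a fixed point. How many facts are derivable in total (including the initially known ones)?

Round 1 — r1, r2, r13, r14, derive W, F8, E7, B43.
Round 2 — r6, r12, derive M38, M7.
Round 3 — r4, derive G1.
Round 4 — r11, derive T.
Round 5 — r5, derive R6.
Round 6 — r8, derive A71.
Closure: {A71, B, B43, E7, F8, G1, H9, L8, M38, M7, N9, P, Q, R6, T, U, V3, W} — 18 facts.

18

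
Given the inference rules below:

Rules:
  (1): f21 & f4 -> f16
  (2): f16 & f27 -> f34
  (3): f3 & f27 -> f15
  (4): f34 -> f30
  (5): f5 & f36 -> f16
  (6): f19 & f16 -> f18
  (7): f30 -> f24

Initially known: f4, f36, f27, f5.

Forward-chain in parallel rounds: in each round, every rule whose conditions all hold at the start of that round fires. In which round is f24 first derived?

[1] (5) [f5 & f36 -> f16]. ⇒ new: f16.
[2] (2) [f16 & f27 -> f34]. ⇒ new: f34.
[3] (4) [f34 -> f30]. ⇒ new: f30.
[4] (7) [f30 -> f24]. ⇒ new: f24.
f24 first appears in round 4.

4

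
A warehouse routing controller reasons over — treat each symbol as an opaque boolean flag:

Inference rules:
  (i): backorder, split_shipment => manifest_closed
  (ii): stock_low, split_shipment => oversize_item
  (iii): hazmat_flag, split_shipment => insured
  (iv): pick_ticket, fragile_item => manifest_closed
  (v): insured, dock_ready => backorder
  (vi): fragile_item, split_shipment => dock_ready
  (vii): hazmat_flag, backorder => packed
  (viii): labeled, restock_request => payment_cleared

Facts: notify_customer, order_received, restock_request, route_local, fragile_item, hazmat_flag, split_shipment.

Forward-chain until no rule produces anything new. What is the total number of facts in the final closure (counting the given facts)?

12

Round 1: (iii) [hazmat_flag, split_shipment => insured]; (vi) [fragile_item, split_shipment => dock_ready]. Adds insured, dock_ready.
Round 2: (v) [insured, dock_ready => backorder]. Adds backorder.
Round 3: (i) [backorder, split_shipment => manifest_closed]; (vii) [hazmat_flag, backorder => packed]. Adds manifest_closed, packed.
Closure: {backorder, dock_ready, fragile_item, hazmat_flag, insured, manifest_closed, notify_customer, order_received, packed, restock_request, route_local, split_shipment} — 12 facts.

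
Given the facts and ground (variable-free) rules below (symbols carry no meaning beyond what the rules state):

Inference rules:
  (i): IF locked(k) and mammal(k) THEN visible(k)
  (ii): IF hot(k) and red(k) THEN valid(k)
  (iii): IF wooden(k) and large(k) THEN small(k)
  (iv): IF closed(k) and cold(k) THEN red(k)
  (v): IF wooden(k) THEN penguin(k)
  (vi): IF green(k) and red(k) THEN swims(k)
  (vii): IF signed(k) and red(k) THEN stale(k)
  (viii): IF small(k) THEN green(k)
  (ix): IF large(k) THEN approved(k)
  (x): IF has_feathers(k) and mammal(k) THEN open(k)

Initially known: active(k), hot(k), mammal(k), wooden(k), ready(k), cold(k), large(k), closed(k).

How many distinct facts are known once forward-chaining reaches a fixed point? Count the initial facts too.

15

Round 1: (iii) [IF wooden(k) and large(k) THEN small(k)]; (iv) [IF closed(k) and cold(k) THEN red(k)]; (v) [IF wooden(k) THEN penguin(k)]; (ix) [IF large(k) THEN approved(k)]. New: small(k), red(k), penguin(k), approved(k).
Round 2: (ii) [IF hot(k) and red(k) THEN valid(k)]; (viii) [IF small(k) THEN green(k)]. New: valid(k), green(k).
Round 3: (vi) [IF green(k) and red(k) THEN swims(k)]. New: swims(k).
Closure: {active(k), approved(k), closed(k), cold(k), green(k), hot(k), large(k), mammal(k), penguin(k), ready(k), red(k), small(k), swims(k), valid(k), wooden(k)} — 15 facts.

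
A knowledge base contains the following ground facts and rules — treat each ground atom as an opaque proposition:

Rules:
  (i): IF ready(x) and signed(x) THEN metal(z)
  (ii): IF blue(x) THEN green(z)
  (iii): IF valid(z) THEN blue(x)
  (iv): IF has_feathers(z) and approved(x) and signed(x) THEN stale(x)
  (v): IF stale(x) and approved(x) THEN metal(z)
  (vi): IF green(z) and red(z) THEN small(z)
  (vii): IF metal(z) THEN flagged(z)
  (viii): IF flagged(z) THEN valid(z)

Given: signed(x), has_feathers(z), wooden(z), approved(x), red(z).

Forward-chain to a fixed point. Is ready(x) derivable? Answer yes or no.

Round 1 fires (iv), giving stale(x).
Round 2 fires (v), giving metal(z).
Round 3 fires (vii), giving flagged(z).
Round 4 fires (viii), giving valid(z).
Round 5 fires (iii), giving blue(x).
Round 6 fires (ii), giving green(z).
Round 7 fires (vi), giving small(z).
Fixed point reached. No rule has ready(x) as a consequent, and it is not given.

no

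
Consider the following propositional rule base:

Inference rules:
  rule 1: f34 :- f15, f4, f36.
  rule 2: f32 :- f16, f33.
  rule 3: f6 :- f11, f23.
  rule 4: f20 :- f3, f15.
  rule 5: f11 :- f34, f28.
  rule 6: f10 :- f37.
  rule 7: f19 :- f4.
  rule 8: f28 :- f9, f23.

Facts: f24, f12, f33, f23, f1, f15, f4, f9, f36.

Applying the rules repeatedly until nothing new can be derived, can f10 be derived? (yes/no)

no

Round 1 fires rule 1, rule 7, rule 8, giving f34, f19, f28.
Round 2 fires rule 5, giving f11.
Round 3 fires rule 3, giving f6.
Fixed point reached. f10 is concluded only by rule 6; rule 6 needs f37 (never derived).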